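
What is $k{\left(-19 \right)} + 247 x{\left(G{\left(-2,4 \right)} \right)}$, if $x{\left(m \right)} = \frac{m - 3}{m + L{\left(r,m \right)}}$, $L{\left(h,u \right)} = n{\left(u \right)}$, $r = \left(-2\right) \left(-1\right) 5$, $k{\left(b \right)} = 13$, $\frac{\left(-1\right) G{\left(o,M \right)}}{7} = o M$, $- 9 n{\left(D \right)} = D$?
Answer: $\frac{123643}{448} \approx 275.99$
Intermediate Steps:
$n{\left(D \right)} = - \frac{D}{9}$
$G{\left(o,M \right)} = - 7 M o$ ($G{\left(o,M \right)} = - 7 o M = - 7 M o$)
$r = 10$ ($r = 2 \cdot 5 = 10$)
$L{\left(h,u \right)} = - \frac{u}{9}$
$x{\left(m \right)} = \frac{9 \left(-3 + m\right)}{8 m}$ ($x{\left(m \right)} = \frac{m - 3}{m - \frac{m}{9}} = \frac{-3 + m}{\frac{8}{9} m} = \left(-3 + m\right) \frac{9}{8 m} = \frac{9 \left(-3 + m\right)}{8 m}$)
$k{\left(-19 \right)} + 247 x{\left(G{\left(-2,4 \right)} \right)} = 13 + 247 \frac{9 \left(-3 - 28 \left(-2\right)\right)}{8 \left(\left(-7\right) 4 \left(-2\right)\right)} = 13 + 247 \frac{9 \left(-3 + 56\right)}{8 \cdot 56} = 13 + 247 \cdot \frac{9}{8} \cdot \frac{1}{56} \cdot 53 = 13 + 247 \cdot \frac{477}{448} = 13 + \frac{117819}{448} = \frac{123643}{448}$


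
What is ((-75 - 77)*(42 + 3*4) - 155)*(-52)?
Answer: 434876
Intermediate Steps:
((-75 - 77)*(42 + 3*4) - 155)*(-52) = (-152*(42 + 12) - 155)*(-52) = (-152*54 - 155)*(-52) = (-8208 - 155)*(-52) = -8363*(-52) = 434876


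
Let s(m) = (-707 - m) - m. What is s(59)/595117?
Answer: -825/595117 ≈ -0.0013863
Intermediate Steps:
s(m) = -707 - 2*m
s(59)/595117 = (-707 - 2*59)/595117 = (-707 - 118)*(1/595117) = -825*1/595117 = -825/595117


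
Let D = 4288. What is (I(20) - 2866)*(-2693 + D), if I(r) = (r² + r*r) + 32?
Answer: -3244230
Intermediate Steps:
I(r) = 32 + 2*r² (I(r) = (r² + r²) + 32 = 2*r² + 32 = 32 + 2*r²)
(I(20) - 2866)*(-2693 + D) = ((32 + 2*20²) - 2866)*(-2693 + 4288) = ((32 + 2*400) - 2866)*1595 = ((32 + 800) - 2866)*1595 = (832 - 2866)*1595 = -2034*1595 = -3244230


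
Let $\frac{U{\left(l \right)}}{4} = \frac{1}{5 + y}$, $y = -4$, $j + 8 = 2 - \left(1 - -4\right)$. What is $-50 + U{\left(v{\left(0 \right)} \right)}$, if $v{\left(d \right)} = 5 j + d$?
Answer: $-46$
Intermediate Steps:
$j = -11$ ($j = -8 + \left(2 - \left(1 - -4\right)\right) = -8 + \left(2 - \left(1 + 4\right)\right) = -8 + \left(2 - 5\right) = -8 - 3 = -11$)
$v{\left(d \right)} = -55 + d$ ($v{\left(d \right)} = 5 \left(-11\right) + d = -55 + d$)
$U{\left(l \right)} = 4$ ($U{\left(l \right)} = \frac{4}{5 - 4} = \frac{4}{1} = 4 \cdot 1 = 4$)
$-50 + U{\left(v{\left(0 \right)} \right)} = -50 + 4 = -46$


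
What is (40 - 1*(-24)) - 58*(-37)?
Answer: 2210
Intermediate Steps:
(40 - 1*(-24)) - 58*(-37) = (40 + 24) + 2146 = 64 + 2146 = 2210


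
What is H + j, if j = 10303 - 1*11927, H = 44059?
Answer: 42435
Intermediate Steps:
j = -1624 (j = 10303 - 11927 = -1624)
H + j = 44059 - 1624 = 42435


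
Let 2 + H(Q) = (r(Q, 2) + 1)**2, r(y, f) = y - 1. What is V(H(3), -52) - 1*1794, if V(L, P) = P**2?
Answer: 910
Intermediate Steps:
r(y, f) = -1 + y
H(Q) = -2 + Q**2 (H(Q) = -2 + ((-1 + Q) + 1)**2 = -2 + Q**2)
V(H(3), -52) - 1*1794 = (-52)**2 - 1*1794 = 2704 - 1794 = 910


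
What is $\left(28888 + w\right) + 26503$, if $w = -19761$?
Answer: $35630$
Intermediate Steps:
$\left(28888 + w\right) + 26503 = \left(28888 - 19761\right) + 26503 = 9127 + 26503 = 35630$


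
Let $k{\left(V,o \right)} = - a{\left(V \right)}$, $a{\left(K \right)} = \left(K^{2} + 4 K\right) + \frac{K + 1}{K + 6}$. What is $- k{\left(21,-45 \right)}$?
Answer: $\frac{14197}{27} \approx 525.81$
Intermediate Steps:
$a{\left(K \right)} = K^{2} + 4 K + \frac{1 + K}{6 + K}$ ($a{\left(K \right)} = \left(K^{2} + 4 K\right) + \frac{1 + K}{6 + K} = K^{2} + 4 K + \frac{1 + K}{6 + K}$)
$k{\left(V,o \right)} = - \frac{1 + V^{3} + 10 V^{2} + 25 V}{6 + V}$
$- k{\left(21,-45 \right)} = - \frac{-1 - 21^{3} - 525 - 10 \cdot 21^{2}}{6 + 21} = - \frac{-1 - 9261 - 525 - 4410}{27} = - \frac{-14197}{27} = \left(-1\right) \left(- \frac{14197}{27}\right) = \frac{14197}{27}$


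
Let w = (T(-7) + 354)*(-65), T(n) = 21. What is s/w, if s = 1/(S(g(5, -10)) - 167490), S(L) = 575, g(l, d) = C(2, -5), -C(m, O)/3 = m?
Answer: 1/4068553125 ≈ 2.4579e-10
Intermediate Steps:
C(m, O) = -3*m
g(l, d) = -6 (g(l, d) = -3*2 = -6)
w = -24375 (w = (21 + 354)*(-65) = 375*(-65) = -24375)
s = -1/166915 (s = 1/(575 - 167490) = 1/(-166915) = -1/166915 ≈ -5.9911e-6)
s/w = -1/166915/(-24375) = -1/166915*(-1/24375) = 1/4068553125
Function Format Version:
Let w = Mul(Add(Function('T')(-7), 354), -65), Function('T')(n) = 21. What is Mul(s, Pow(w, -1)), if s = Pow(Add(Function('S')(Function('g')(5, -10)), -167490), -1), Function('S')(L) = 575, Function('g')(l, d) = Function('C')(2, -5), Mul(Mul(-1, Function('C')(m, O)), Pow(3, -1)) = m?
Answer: Rational(1, 4068553125) ≈ 2.4579e-10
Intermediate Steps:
Function('C')(m, O) = Mul(-3, m)
Function('g')(l, d) = -6 (Function('g')(l, d) = Mul(-3, 2) = -6)
w = -24375 (w = Mul(Add(21, 354), -65) = Mul(375, -65) = -24375)
s = Rational(-1, 166915) (s = Pow(Add(575, -167490), -1) = Pow(-166915, -1) = Rational(-1, 166915) ≈ -5.9911e-6)
Mul(s, Pow(w, -1)) = Mul(Rational(-1, 166915), Pow(-24375, -1)) = Mul(Rational(-1, 166915), Rational(-1, 24375)) = Rational(1, 4068553125)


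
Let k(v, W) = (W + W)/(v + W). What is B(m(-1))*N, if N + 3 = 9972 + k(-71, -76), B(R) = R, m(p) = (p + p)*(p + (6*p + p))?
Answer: 23449520/147 ≈ 1.5952e+5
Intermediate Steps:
k(v, W) = 2*W/(W + v) (k(v, W) = (2*W)/(W + v) = 2*W/(W + v))
m(p) = 16*p² (m(p) = (2*p)*(p + 7*p) = (2*p)*(8*p) = 16*p²)
N = 1465595/147 (N = -3 + (9972 + 2*(-76)/(-76 - 71)) = -3 + (9972 + 2*(-76)/(-147)) = -3 + (9972 + 2*(-76)*(-1/147)) = -3 + (9972 + 152/147) = -3 + 1466036/147 = 1465595/147 ≈ 9970.0)
B(m(-1))*N = (16*(-1)²)*(1465595/147) = (16*1)*(1465595/147) = 16*(1465595/147) = 23449520/147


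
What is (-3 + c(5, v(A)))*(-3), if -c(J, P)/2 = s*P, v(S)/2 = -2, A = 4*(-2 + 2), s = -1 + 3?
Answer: -39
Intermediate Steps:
s = 2
A = 0 (A = 4*0 = 0)
v(S) = -4 (v(S) = 2*(-2) = -4)
c(J, P) = -4*P
(-3 + c(5, v(A)))*(-3) = (-3 - 4*(-4))*(-3) = (-3 + 16)*(-3) = 13*(-3) = -39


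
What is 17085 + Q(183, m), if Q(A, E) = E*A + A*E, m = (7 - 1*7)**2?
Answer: 17085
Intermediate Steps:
m = 0 (m = (7 - 7)**2 = 0**2 = 0)
Q(A, E) = 2*A*E (Q(A, E) = A*E + A*E = 2*A*E)
17085 + Q(183, m) = 17085 + 2*183*0 = 17085 + 0 = 17085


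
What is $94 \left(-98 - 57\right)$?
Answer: $-14570$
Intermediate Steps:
$94 \left(-98 - 57\right) = 94 \left(-155\right) = -14570$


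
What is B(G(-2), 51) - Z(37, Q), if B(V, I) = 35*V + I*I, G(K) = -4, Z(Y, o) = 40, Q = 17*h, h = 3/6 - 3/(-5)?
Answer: 2421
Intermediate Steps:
h = 11/10 (h = 3*(⅙) - 3*(-⅕) = ½ + ⅗ = 11/10 ≈ 1.1000)
Q = 187/10 (Q = 17*(11/10) = 187/10 ≈ 18.700)
B(V, I) = I² + 35*V (B(V, I) = 35*V + I² = I² + 35*V)
B(G(-2), 51) - Z(37, Q) = (51² + 35*(-4)) - 1*40 = (2601 - 140) - 40 = 2461 - 40 = 2421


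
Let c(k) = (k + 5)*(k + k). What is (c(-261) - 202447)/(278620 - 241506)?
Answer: -68815/37114 ≈ -1.8542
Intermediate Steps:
c(k) = 2*k*(5 + k) (c(k) = (5 + k)*(2*k) = 2*k*(5 + k))
(c(-261) - 202447)/(278620 - 241506) = (2*(-261)*(5 - 261) - 202447)/(278620 - 241506) = (2*(-261)*(-256) - 202447)/37114 = (133632 - 202447)*(1/37114) = -68815*1/37114 = -68815/37114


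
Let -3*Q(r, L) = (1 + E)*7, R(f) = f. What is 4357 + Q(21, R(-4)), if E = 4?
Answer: 13036/3 ≈ 4345.3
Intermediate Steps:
Q(r, L) = -35/3 (Q(r, L) = -(1 + 4)*7/3 = -5*7/3 = -1/3*35 = -35/3)
4357 + Q(21, R(-4)) = 4357 - 35/3 = 13036/3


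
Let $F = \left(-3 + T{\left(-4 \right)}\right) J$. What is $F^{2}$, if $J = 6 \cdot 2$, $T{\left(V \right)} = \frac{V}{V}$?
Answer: $576$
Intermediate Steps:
$T{\left(V \right)} = 1$
$J = 12$
$F = -24$ ($F = \left(-3 + 1\right) 12 = \left(-2\right) 12 = -24$)
$F^{2} = \left(-24\right)^{2} = 576$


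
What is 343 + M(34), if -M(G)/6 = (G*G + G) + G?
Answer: -7001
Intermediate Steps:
M(G) = -12*G - 6*G² (M(G) = -6*((G*G + G) + G) = -6*((G² + G) + G) = -6*((G + G²) + G) = -6*(G² + 2*G) = -12*G - 6*G²)
343 + M(34) = 343 - 6*34*(2 + 34) = 343 - 6*34*36 = 343 - 7344 = -7001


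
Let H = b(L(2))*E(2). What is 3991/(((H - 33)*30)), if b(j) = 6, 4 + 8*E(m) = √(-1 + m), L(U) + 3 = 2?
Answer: -7982/2115 ≈ -3.7740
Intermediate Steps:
L(U) = -1 (L(U) = -3 + 2 = -1)
E(m) = -½ + √(-1 + m)/8
H = -9/4 (H = 6*(-½ + √(-1 + 2)/8) = 6*(-½ + √1/8) = 6*(-½ + (⅛)*1) = 6*(-½ + ⅛) = 6*(-3/8) = -9/4 ≈ -2.2500)
3991/(((H - 33)*30)) = 3991/(((-9/4 - 33)*30)) = 3991/((-141/4*30)) = 3991/(-2115/2) = 3991*(-2/2115) = -7982/2115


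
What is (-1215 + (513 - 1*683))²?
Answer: 1918225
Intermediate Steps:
(-1215 + (513 - 1*683))² = (-1215 + (513 - 683))² = (-1215 - 170)² = (-1385)² = 1918225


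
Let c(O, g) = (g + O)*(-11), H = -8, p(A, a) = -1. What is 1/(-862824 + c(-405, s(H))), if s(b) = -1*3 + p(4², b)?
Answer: -1/858325 ≈ -1.1651e-6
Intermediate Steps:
s(b) = -4 (s(b) = -1*3 - 1 = -3 - 1 = -4)
c(O, g) = -11*O - 11*g (c(O, g) = (O + g)*(-11) = -11*O - 11*g)
1/(-862824 + c(-405, s(H))) = 1/(-862824 + (-11*(-405) - 11*(-4))) = 1/(-862824 + (4455 + 44)) = 1/(-862824 + 4499) = 1/(-858325) = -1/858325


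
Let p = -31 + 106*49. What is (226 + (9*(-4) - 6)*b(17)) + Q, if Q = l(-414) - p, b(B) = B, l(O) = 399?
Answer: -5252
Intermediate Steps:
p = 5163 (p = -31 + 5194 = 5163)
Q = -4764 (Q = 399 - 1*5163 = 399 - 5163 = -4764)
(226 + (9*(-4) - 6)*b(17)) + Q = (226 + (9*(-4) - 6)*17) - 4764 = (226 + (-36 - 6)*17) - 4764 = (226 - 42*17) - 4764 = (226 - 714) - 4764 = -488 - 4764 = -5252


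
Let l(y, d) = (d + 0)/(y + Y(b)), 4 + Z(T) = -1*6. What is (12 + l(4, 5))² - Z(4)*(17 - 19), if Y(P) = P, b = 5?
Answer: 11149/81 ≈ 137.64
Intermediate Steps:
Z(T) = -10 (Z(T) = -4 - 1*6 = -4 - 6 = -10)
l(y, d) = d/(5 + y) (l(y, d) = (d + 0)/(y + 5) = d/(5 + y))
(12 + l(4, 5))² - Z(4)*(17 - 19) = (12 + 5/(5 + 4))² - (-10)*(17 - 19) = (12 + 5/9)² - (-10)*(-2) = (12 + 5*(⅑))² - 1*20 = (12 + 5/9)² - 20 = (113/9)² - 20 = 12769/81 - 20 = 11149/81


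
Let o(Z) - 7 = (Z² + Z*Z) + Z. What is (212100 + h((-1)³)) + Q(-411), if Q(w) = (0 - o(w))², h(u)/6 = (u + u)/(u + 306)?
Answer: 34728707862908/305 ≈ 1.1386e+11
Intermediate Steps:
h(u) = 12*u/(306 + u) (h(u) = 6*((u + u)/(u + 306)) = 6*((2*u)/(306 + u)) = 6*(2*u/(306 + u)) = 12*u/(306 + u))
o(Z) = 7 + Z + 2*Z² (o(Z) = 7 + ((Z² + Z*Z) + Z) = 7 + ((Z² + Z²) + Z) = 7 + (2*Z² + Z) = 7 + (Z + 2*Z²) = 7 + Z + 2*Z²)
Q(w) = (-7 - w - 2*w²)² (Q(w) = (0 - (7 + w + 2*w²))² = (0 + (-7 - w - 2*w²))² = (-7 - w - 2*w²)²)
(212100 + h((-1)³)) + Q(-411) = (212100 + 12*(-1)³/(306 + (-1)³)) + (7 - 411 + 2*(-411)²)² = (212100 + 12*(-1)/(306 - 1)) + (7 - 411 + 2*168921)² = (212100 + 12*(-1)/305) + (7 - 411 + 337842)² = (212100 + 12*(-1)*(1/305)) + 337438² = (212100 - 12/305) + 113864403844 = 64690488/305 + 113864403844 = 34728707862908/305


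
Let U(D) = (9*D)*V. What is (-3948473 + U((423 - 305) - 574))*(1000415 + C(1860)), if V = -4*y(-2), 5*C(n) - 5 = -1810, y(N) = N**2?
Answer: -3883018671686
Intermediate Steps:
C(n) = -361 (C(n) = 1 + (1/5)*(-1810) = 1 - 362 = -361)
V = -16 (V = -4*(-2)**2 = -4*4 = -16)
U(D) = -144*D (U(D) = (9*D)*(-16) = -144*D)
(-3948473 + U((423 - 305) - 574))*(1000415 + C(1860)) = (-3948473 - 144*((423 - 305) - 574))*(1000415 - 361) = (-3948473 - 144*(118 - 574))*1000054 = (-3948473 - 144*(-456))*1000054 = (-3948473 + 65664)*1000054 = -3882809*1000054 = -3883018671686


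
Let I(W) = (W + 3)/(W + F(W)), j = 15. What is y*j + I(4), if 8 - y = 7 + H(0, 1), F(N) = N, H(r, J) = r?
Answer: 127/8 ≈ 15.875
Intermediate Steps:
y = 1 (y = 8 - (7 + 0) = 8 - 1*7 = 8 - 7 = 1)
I(W) = (3 + W)/(2*W) (I(W) = (W + 3)/(W + W) = (3 + W)/((2*W)) = (3 + W)*(1/(2*W)) = (3 + W)/(2*W))
y*j + I(4) = 1*15 + (½)*(3 + 4)/4 = 15 + (½)*(¼)*7 = 15 + 7/8 = 127/8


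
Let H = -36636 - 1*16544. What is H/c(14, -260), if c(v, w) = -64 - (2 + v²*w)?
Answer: -26590/25447 ≈ -1.0449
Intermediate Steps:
H = -53180 (H = -36636 - 16544 = -53180)
c(v, w) = -66 - w*v² (c(v, w) = -64 - (2 + w*v²) = -64 + (-2 - w*v²) = -66 - w*v²)
H/c(14, -260) = -53180/(-66 - 1*(-260)*14²) = -53180/(-66 - 1*(-260)*196) = -53180/(-66 + 50960) = -53180/50894 = -53180*1/50894 = -26590/25447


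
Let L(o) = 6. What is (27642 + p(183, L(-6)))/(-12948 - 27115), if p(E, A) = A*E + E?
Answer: -28923/40063 ≈ -0.72194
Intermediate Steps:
p(E, A) = E + A*E
(27642 + p(183, L(-6)))/(-12948 - 27115) = (27642 + 183*(1 + 6))/(-12948 - 27115) = (27642 + 183*7)/(-40063) = (27642 + 1281)*(-1/40063) = 28923*(-1/40063) = -28923/40063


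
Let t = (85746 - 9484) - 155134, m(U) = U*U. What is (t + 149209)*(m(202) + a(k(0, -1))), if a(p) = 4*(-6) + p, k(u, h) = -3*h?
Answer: 2868553871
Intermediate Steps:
a(p) = -24 + p
m(U) = U²
t = -78872 (t = 76262 - 155134 = -78872)
(t + 149209)*(m(202) + a(k(0, -1))) = (-78872 + 149209)*(202² + (-24 - 3*(-1))) = 70337*(40804 + (-24 + 3)) = 70337*(40804 - 21) = 70337*40783 = 2868553871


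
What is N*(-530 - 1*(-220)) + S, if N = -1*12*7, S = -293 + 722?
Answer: 26469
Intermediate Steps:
S = 429
N = -84 (N = -12*7 = -84)
N*(-530 - 1*(-220)) + S = -84*(-530 - 1*(-220)) + 429 = -84*(-530 + 220) + 429 = -84*(-310) + 429 = 26040 + 429 = 26469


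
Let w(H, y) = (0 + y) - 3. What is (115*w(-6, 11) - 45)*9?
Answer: 7875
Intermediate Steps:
w(H, y) = -3 + y (w(H, y) = y - 3 = -3 + y)
(115*w(-6, 11) - 45)*9 = (115*(-3 + 11) - 45)*9 = (115*8 - 45)*9 = (920 - 45)*9 = 875*9 = 7875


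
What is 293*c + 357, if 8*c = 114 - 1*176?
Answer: -7655/4 ≈ -1913.8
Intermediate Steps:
c = -31/4 (c = (114 - 1*176)/8 = (114 - 176)/8 = (1/8)*(-62) = -31/4 ≈ -7.7500)
293*c + 357 = 293*(-31/4) + 357 = -9083/4 + 357 = -7655/4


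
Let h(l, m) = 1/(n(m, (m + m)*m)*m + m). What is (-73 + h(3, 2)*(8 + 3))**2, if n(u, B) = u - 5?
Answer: 91809/16 ≈ 5738.1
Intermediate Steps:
n(u, B) = -5 + u
h(l, m) = 1/(m + m*(-5 + m)) (h(l, m) = 1/((-5 + m)*m + m) = 1/(m*(-5 + m) + m) = 1/(m + m*(-5 + m)))
(-73 + h(3, 2)*(8 + 3))**2 = (-73 + (1/(2*(-4 + 2)))*(8 + 3))**2 = (-73 + ((1/2)/(-2))*11)**2 = (-73 + ((1/2)*(-1/2))*11)**2 = (-73 - 1/4*11)**2 = (-73 - 11/4)**2 = (-303/4)**2 = 91809/16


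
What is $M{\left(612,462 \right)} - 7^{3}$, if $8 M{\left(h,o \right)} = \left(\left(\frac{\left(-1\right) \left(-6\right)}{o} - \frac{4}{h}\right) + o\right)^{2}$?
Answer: $\frac{7311073374355}{277583922} \approx 26338.0$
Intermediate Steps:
$M{\left(h,o \right)} = \frac{\left(o - \frac{4}{h} + \frac{6}{o}\right)^{2}}{8}$ ($M{\left(h,o \right)} = \frac{\left(\left(\frac{\left(-1\right) \left(-6\right)}{o} - \frac{4}{h}\right) + o\right)^{2}}{8} = \frac{\left(\left(\frac{6}{o} - \frac{4}{h}\right) + o\right)^{2}}{8} = \frac{\left(\left(- \frac{4}{h} + \frac{6}{o}\right) + o\right)^{2}}{8} = \frac{\left(o - \frac{4}{h} + \frac{6}{o}\right)^{2}}{8}$)
$M{\left(612,462 \right)} - 7^{3} = \frac{\left(\left(-4\right) 462 + 6 \cdot 612 + 612 \cdot 462^{2}\right)^{2}}{8 \cdot 374544 \cdot 213444} - 7^{3} = \frac{1}{8} \cdot \frac{1}{374544} \cdot \frac{1}{213444} \left(-1848 + 3672 + 612 \cdot 213444\right)^{2} - 343 = \frac{1}{8} \cdot \frac{1}{374544} \cdot \frac{1}{213444} \left(-1848 + 3672 + 130627728\right)^{2} - 343 = \frac{1}{8} \cdot \frac{1}{374544} \cdot \frac{1}{213444} \cdot 130629552^{2} - 343 = \frac{1}{8} \cdot \frac{1}{374544} \cdot \frac{1}{213444} \cdot 17064079855720704 - 343 = \frac{7406284659601}{277583922} - 343 = \frac{7311073374355}{277583922}$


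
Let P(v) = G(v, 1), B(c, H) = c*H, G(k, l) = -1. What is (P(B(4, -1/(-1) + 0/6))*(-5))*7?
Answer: 35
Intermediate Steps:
B(c, H) = H*c
P(v) = -1
(P(B(4, -1/(-1) + 0/6))*(-5))*7 = -1*(-5)*7 = 5*7 = 35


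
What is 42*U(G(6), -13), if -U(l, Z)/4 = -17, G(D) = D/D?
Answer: 2856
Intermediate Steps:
G(D) = 1
U(l, Z) = 68 (U(l, Z) = -4*(-17) = 68)
42*U(G(6), -13) = 42*68 = 2856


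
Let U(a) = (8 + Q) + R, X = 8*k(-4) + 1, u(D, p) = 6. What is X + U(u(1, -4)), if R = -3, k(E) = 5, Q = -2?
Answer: 44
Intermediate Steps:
X = 41 (X = 8*5 + 1 = 40 + 1 = 41)
U(a) = 3 (U(a) = (8 - 2) - 3 = 6 - 3 = 3)
X + U(u(1, -4)) = 41 + 3 = 44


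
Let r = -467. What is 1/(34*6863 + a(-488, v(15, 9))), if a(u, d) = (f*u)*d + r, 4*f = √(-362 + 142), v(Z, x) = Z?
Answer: 207/48860021 + 244*I*√55/3664501575 ≈ 4.2366e-6 + 4.9381e-7*I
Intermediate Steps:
f = I*√55/2 (f = √(-362 + 142)/4 = √(-220)/4 = (2*I*√55)/4 = I*√55/2 ≈ 3.7081*I)
a(u, d) = -467 + I*d*u*√55/2 (a(u, d) = ((I*√55/2)*u)*d - 467 = (I*u*√55/2)*d - 467 = I*d*u*√55/2 - 467 = -467 + I*d*u*√55/2)
1/(34*6863 + a(-488, v(15, 9))) = 1/(34*6863 + (-467 + (½)*I*15*(-488)*√55)) = 1/(233342 + (-467 - 3660*I*√55)) = 1/(232875 - 3660*I*√55)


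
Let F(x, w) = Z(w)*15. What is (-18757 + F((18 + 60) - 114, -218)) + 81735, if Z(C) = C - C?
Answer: 62978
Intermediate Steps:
Z(C) = 0
F(x, w) = 0 (F(x, w) = 0*15 = 0)
(-18757 + F((18 + 60) - 114, -218)) + 81735 = (-18757 + 0) + 81735 = -18757 + 81735 = 62978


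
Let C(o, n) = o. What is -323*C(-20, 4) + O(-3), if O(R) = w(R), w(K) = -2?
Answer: 6458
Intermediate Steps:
O(R) = -2
-323*C(-20, 4) + O(-3) = -323*(-20) - 2 = 6460 - 2 = 6458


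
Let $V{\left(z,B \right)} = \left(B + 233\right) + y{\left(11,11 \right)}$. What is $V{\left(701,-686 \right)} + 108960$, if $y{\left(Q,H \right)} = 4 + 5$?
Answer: $108516$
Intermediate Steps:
$y{\left(Q,H \right)} = 9$
$V{\left(z,B \right)} = 242 + B$ ($V{\left(z,B \right)} = \left(B + 233\right) + 9 = \left(233 + B\right) + 9 = 242 + B$)
$V{\left(701,-686 \right)} + 108960 = \left(242 - 686\right) + 108960 = -444 + 108960 = 108516$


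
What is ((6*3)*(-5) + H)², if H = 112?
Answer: 484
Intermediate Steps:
((6*3)*(-5) + H)² = ((6*3)*(-5) + 112)² = (18*(-5) + 112)² = (-90 + 112)² = 22² = 484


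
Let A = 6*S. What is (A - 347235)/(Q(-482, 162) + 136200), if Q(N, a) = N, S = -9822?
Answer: -406167/135718 ≈ -2.9927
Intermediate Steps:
A = -58932 (A = 6*(-9822) = -58932)
(A - 347235)/(Q(-482, 162) + 136200) = (-58932 - 347235)/(-482 + 136200) = -406167/135718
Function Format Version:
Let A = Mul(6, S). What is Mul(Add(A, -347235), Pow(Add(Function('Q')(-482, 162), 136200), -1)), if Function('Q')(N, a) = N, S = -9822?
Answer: Rational(-406167, 135718) ≈ -2.9927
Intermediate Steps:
A = -58932 (A = Mul(6, -9822) = -58932)
Mul(Add(A, -347235), Pow(Add(Function('Q')(-482, 162), 136200), -1)) = Mul(Add(-58932, -347235), Pow(Add(-482, 136200), -1)) = Mul(-406167, Pow(135718, -1)) = Mul(-406167, Rational(1, 135718)) = Rational(-406167, 135718)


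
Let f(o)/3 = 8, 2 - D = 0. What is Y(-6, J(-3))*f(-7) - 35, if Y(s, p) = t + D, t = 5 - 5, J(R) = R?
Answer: 13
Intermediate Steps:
D = 2 (D = 2 - 1*0 = 2 + 0 = 2)
f(o) = 24 (f(o) = 3*8 = 24)
t = 0
Y(s, p) = 2 (Y(s, p) = 0 + 2 = 2)
Y(-6, J(-3))*f(-7) - 35 = 2*24 - 35 = 48 - 35 = 13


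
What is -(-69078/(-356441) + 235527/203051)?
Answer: -97977836385/72375701491 ≈ -1.3537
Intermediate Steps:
-(-69078/(-356441) + 235527/203051) = -(-69078*(-1/356441) + 235527*(1/203051)) = -(69078/356441 + 235527/203051) = -1*97977836385/72375701491 = -97977836385/72375701491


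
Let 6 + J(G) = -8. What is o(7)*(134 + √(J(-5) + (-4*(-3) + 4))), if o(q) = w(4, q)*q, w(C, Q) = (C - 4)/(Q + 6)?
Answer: 0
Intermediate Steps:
w(C, Q) = (-4 + C)/(6 + Q)
J(G) = -14 (J(G) = -6 - 8 = -14)
o(q) = 0 (o(q) = ((-4 + 4)/(6 + q))*q = (0/(6 + q))*q = 0*q = 0)
o(7)*(134 + √(J(-5) + (-4*(-3) + 4))) = 0*(134 + √(-14 + (-4*(-3) + 4))) = 0*(134 + √(-14 + (12 + 4))) = 0*(134 + √(-14 + 16)) = 0*(134 + √2) = 0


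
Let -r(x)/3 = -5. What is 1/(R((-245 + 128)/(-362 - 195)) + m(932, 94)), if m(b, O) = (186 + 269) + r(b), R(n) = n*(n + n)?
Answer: 310249/145844408 ≈ 0.0021273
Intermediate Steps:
r(x) = 15 (r(x) = -3*(-5) = 15)
R(n) = 2*n² (R(n) = n*(2*n) = 2*n²)
m(b, O) = 470 (m(b, O) = (186 + 269) + 15 = 455 + 15 = 470)
1/(R((-245 + 128)/(-362 - 195)) + m(932, 94)) = 1/(2*((-245 + 128)/(-362 - 195))² + 470) = 1/(2*(-117/(-557))² + 470) = 1/(2*(-117*(-1/557))² + 470) = 1/(2*(117/557)² + 470) = 1/(2*(13689/310249) + 470) = 1/(27378/310249 + 470) = 1/(145844408/310249) = 310249/145844408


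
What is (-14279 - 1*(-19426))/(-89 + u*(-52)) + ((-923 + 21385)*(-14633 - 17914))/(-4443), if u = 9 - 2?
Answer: 100554861107/670893 ≈ 1.4988e+5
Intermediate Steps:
u = 7
(-14279 - 1*(-19426))/(-89 + u*(-52)) + ((-923 + 21385)*(-14633 - 17914))/(-4443) = (-14279 - 1*(-19426))/(-89 + 7*(-52)) + ((-923 + 21385)*(-14633 - 17914))/(-4443) = (-14279 + 19426)/(-89 - 364) + (20462*(-32547))*(-1/4443) = 5147/(-453) - 665976714*(-1/4443) = 5147*(-1/453) + 221992238/1481 = -5147/453 + 221992238/1481 = 100554861107/670893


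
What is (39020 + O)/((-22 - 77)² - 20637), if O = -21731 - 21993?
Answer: 56/129 ≈ 0.43411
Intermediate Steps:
O = -43724
(39020 + O)/((-22 - 77)² - 20637) = (39020 - 43724)/((-22 - 77)² - 20637) = -4704/((-99)² - 20637) = -4704/(9801 - 20637) = -4704/(-10836) = -4704*(-1/10836) = 56/129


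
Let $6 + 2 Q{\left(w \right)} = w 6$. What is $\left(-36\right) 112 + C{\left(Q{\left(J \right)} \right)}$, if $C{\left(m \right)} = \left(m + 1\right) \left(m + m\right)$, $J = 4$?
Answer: $-3852$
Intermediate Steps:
$Q{\left(w \right)} = -3 + 3 w$ ($Q{\left(w \right)} = -3 + \frac{w 6}{2} = -3 + \frac{6 w}{2} = -3 + 3 w$)
$C{\left(m \right)} = 2 m \left(1 + m\right)$ ($C{\left(m \right)} = \left(1 + m\right) 2 m = 2 m \left(1 + m\right)$)
$\left(-36\right) 112 + C{\left(Q{\left(J \right)} \right)} = \left(-36\right) 112 + 2 \left(-3 + 3 \cdot 4\right) \left(1 + \left(-3 + 3 \cdot 4\right)\right) = -4032 + 2 \left(-3 + 12\right) \left(1 + \left(-3 + 12\right)\right) = -4032 + 2 \cdot 9 \left(1 + 9\right) = -4032 + 2 \cdot 9 \cdot 10 = -4032 + 180 = -3852$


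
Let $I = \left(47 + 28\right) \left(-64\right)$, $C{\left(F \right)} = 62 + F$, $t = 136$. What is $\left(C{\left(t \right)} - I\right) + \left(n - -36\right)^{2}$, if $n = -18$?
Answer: $5322$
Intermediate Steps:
$I = -4800$ ($I = 75 \left(-64\right) = -4800$)
$\left(C{\left(t \right)} - I\right) + \left(n - -36\right)^{2} = \left(\left(62 + 136\right) - -4800\right) + \left(-18 - -36\right)^{2} = \left(198 + 4800\right) + \left(-18 + \left(-20 + 56\right)\right)^{2} = 4998 + \left(-18 + 36\right)^{2} = 4998 + 18^{2} = 4998 + 324 = 5322$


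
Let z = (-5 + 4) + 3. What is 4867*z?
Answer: 9734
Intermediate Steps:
z = 2 (z = -1 + 3 = 2)
4867*z = 4867*2 = 9734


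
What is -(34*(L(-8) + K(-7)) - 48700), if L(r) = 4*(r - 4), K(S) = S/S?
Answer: 50298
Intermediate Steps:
K(S) = 1
L(r) = -16 + 4*r (L(r) = 4*(-4 + r) = -16 + 4*r)
-(34*(L(-8) + K(-7)) - 48700) = -(34*((-16 + 4*(-8)) + 1) - 48700) = -(34*((-16 - 32) + 1) - 48700) = -(34*(-48 + 1) - 48700) = -(34*(-47) - 48700) = -(-1598 - 48700) = -1*(-50298) = 50298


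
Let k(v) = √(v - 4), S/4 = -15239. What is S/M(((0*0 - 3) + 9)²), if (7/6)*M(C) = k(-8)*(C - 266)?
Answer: -106673*I*√3/2070 ≈ -89.258*I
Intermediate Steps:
S = -60956 (S = 4*(-15239) = -60956)
k(v) = √(-4 + v)
M(C) = 12*I*√3*(-266 + C)/7 (M(C) = 6*(√(-4 - 8)*(C - 266))/7 = 6*(√(-12)*(-266 + C))/7 = 6*((2*I*√3)*(-266 + C))/7 = 6*(2*I*√3*(-266 + C))/7 = 12*I*√3*(-266 + C)/7)
S/M(((0*0 - 3) + 9)²) = -60956*(-7*I*√3/(36*(-266 + ((0*0 - 3) + 9)²))) = -60956*(-7*I*√3/(36*(-266 + ((0 - 3) + 9)²))) = -60956*(-7*I*√3/(36*(-266 + (-3 + 9)²))) = -60956*(-7*I*√3/(36*(-266 + 6²))) = -60956*(-7*I*√3/(36*(-266 + 36))) = -60956*7*I*√3/8280 = -106673*I*√3/2070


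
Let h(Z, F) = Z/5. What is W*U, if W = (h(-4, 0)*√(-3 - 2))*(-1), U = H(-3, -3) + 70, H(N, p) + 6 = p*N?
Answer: 292*I*√5/5 ≈ 130.59*I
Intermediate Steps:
h(Z, F) = Z/5 (h(Z, F) = Z*(⅕) = Z/5)
H(N, p) = -6 + N*p (H(N, p) = -6 + p*N = -6 + N*p)
U = 73 (U = (-6 - 3*(-3)) + 70 = (-6 + 9) + 70 = 3 + 70 = 73)
W = 4*I*√5/5 (W = (((⅕)*(-4))*√(-3 - 2))*(-1) = -4*I*√5/5*(-1) = 4*I*√5/5 ≈ 1.7889*I)
W*U = (4*I*√5/5)*73 = 292*I*√5/5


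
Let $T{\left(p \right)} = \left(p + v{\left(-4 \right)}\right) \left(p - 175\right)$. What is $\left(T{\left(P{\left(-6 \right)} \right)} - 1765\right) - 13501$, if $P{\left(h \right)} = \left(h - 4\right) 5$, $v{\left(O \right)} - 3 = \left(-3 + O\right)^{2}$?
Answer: $-15716$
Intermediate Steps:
$v{\left(O \right)} = 3 + \left(-3 + O\right)^{2}$
$P{\left(h \right)} = -20 + 5 h$ ($P{\left(h \right)} = \left(-4 + h\right) 5 = -20 + 5 h$)
$T{\left(p \right)} = \left(-175 + p\right) \left(52 + p\right)$ ($T{\left(p \right)} = \left(p + \left(3 + \left(-3 - 4\right)^{2}\right)\right) \left(p - 175\right) = \left(p + \left(3 + \left(-7\right)^{2}\right)\right) \left(-175 + p\right) = \left(p + \left(3 + 49\right)\right) \left(-175 + p\right) = \left(p + 52\right) \left(-175 + p\right) = \left(52 + p\right) \left(-175 + p\right) = \left(-175 + p\right) \left(52 + p\right)$)
$\left(T{\left(P{\left(-6 \right)} \right)} - 1765\right) - 13501 = \left(\left(-9100 + \left(-20 + 5 \left(-6\right)\right)^{2} - 123 \left(-20 + 5 \left(-6\right)\right)\right) - 1765\right) - 13501 = \left(\left(-9100 + \left(-20 - 30\right)^{2} - 123 \left(-20 - 30\right)\right) - 1765\right) - 13501 = \left(\left(-9100 + \left(-50\right)^{2} - -6150\right) - 1765\right) - 13501 = \left(\left(-9100 + 2500 + 6150\right) - 1765\right) - 13501 = \left(-450 - 1765\right) - 13501 = -2215 - 13501 = -15716$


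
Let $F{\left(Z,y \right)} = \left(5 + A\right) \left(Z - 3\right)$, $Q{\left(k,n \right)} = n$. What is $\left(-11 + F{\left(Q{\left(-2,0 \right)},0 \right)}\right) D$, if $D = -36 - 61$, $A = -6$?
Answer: $776$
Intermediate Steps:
$F{\left(Z,y \right)} = 3 - Z$ ($F{\left(Z,y \right)} = \left(5 - 6\right) \left(Z - 3\right) = - (-3 + Z) = 3 - Z$)
$D = -97$
$\left(-11 + F{\left(Q{\left(-2,0 \right)},0 \right)}\right) D = \left(-11 + \left(3 - 0\right)\right) \left(-97\right) = \left(-11 + \left(3 + 0\right)\right) \left(-97\right) = \left(-11 + 3\right) \left(-97\right) = \left(-8\right) \left(-97\right) = 776$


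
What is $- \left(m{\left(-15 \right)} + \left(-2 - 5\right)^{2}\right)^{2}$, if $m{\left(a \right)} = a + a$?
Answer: $-361$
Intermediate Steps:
$m{\left(a \right)} = 2 a$
$- \left(m{\left(-15 \right)} + \left(-2 - 5\right)^{2}\right)^{2} = - \left(2 \left(-15\right) + \left(-2 - 5\right)^{2}\right)^{2} = - \left(-30 + \left(-7\right)^{2}\right)^{2} = - \left(-30 + 49\right)^{2} = - 19^{2} = \left(-1\right) 361 = -361$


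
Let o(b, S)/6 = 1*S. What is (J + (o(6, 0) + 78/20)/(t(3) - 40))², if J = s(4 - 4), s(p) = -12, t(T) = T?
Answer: 20061441/136900 ≈ 146.54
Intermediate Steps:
o(b, S) = 6*S (o(b, S) = 6*(1*S) = 6*S)
J = -12
(J + (o(6, 0) + 78/20)/(t(3) - 40))² = (-12 + (6*0 + 78/20)/(3 - 40))² = (-12 + (0 + 78*(1/20))/(-37))² = (-12 + (0 + 39/10)*(-1/37))² = (-12 + (39/10)*(-1/37))² = (-12 - 39/370)² = (-4479/370)² = 20061441/136900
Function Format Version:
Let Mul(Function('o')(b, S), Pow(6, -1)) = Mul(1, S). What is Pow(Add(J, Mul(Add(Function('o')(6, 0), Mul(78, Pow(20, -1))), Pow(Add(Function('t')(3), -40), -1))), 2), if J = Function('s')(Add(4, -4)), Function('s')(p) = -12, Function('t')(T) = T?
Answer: Rational(20061441, 136900) ≈ 146.54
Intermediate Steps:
Function('o')(b, S) = Mul(6, S) (Function('o')(b, S) = Mul(6, Mul(1, S)) = Mul(6, S))
J = -12
Pow(Add(J, Mul(Add(Function('o')(6, 0), Mul(78, Pow(20, -1))), Pow(Add(Function('t')(3), -40), -1))), 2) = Pow(Add(-12, Mul(Add(Mul(6, 0), Mul(78, Pow(20, -1))), Pow(Add(3, -40), -1))), 2) = Pow(Add(-12, Mul(Add(0, Mul(78, Rational(1, 20))), Pow(-37, -1))), 2) = Pow(Add(-12, Mul(Add(0, Rational(39, 10)), Rational(-1, 37))), 2) = Pow(Add(-12, Mul(Rational(39, 10), Rational(-1, 37))), 2) = Pow(Add(-12, Rational(-39, 370)), 2) = Pow(Rational(-4479, 370), 2) = Rational(20061441, 136900)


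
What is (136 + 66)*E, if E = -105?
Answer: -21210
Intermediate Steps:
(136 + 66)*E = (136 + 66)*(-105) = 202*(-105) = -21210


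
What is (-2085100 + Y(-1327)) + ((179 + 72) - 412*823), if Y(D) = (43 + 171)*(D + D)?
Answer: -2991881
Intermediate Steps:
Y(D) = 428*D (Y(D) = 214*(2*D) = 428*D)
(-2085100 + Y(-1327)) + ((179 + 72) - 412*823) = (-2085100 + 428*(-1327)) + ((179 + 72) - 412*823) = (-2085100 - 567956) + (251 - 339076) = -2653056 - 338825 = -2991881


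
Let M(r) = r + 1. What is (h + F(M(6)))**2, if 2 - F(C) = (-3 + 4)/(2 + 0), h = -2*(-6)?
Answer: 729/4 ≈ 182.25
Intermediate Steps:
M(r) = 1 + r
h = 12
F(C) = 3/2 (F(C) = 2 - (-3 + 4)/(2 + 0) = 2 - 1/2 = 3/2)
(h + F(M(6)))**2 = (12 + 3/2)**2 = (27/2)**2 = 729/4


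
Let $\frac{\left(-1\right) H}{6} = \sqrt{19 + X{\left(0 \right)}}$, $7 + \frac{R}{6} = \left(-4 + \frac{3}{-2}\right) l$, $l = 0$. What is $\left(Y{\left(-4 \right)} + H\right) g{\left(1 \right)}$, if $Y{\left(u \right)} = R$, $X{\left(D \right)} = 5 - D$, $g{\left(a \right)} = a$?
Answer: $-42 - 12 \sqrt{6} \approx -71.394$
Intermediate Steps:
$R = -42$ ($R = -42 + 6 \left(-4 + \frac{3}{-2}\right) 0 = -42 + 6 \left(-4 + 3 \left(- \frac{1}{2}\right)\right) 0 = -42 + 6 \left(-4 - \frac{3}{2}\right) 0 = -42 + 6 \left(\left(- \frac{11}{2}\right) 0\right) = -42 + 6 \cdot 0 = -42 + 0 = -42$)
$Y{\left(u \right)} = -42$
$H = - 12 \sqrt{6}$ ($H = - 6 \sqrt{19 + \left(5 - 0\right)} = - 6 \sqrt{19 + \left(5 + 0\right)} = - 6 \sqrt{19 + 5} = - 6 \sqrt{24} = - 6 \cdot 2 \sqrt{6} = - 12 \sqrt{6} \approx -29.394$)
$\left(Y{\left(-4 \right)} + H\right) g{\left(1 \right)} = \left(-42 - 12 \sqrt{6}\right) 1 = -42 - 12 \sqrt{6}$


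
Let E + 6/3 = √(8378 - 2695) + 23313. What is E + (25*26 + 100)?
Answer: 24061 + √5683 ≈ 24136.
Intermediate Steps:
E = 23311 + √5683 (E = -2 + (√(8378 - 2695) + 23313) = -2 + (√5683 + 23313) = -2 + (23313 + √5683) = 23311 + √5683 ≈ 23386.)
E + (25*26 + 100) = (23311 + √5683) + (25*26 + 100) = (23311 + √5683) + (650 + 100) = (23311 + √5683) + 750 = 24061 + √5683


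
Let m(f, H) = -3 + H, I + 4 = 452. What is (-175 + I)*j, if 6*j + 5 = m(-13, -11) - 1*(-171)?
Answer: 6916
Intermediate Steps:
I = 448 (I = -4 + 452 = 448)
j = 76/3 (j = -⅚ + ((-3 - 11) - 1*(-171))/6 = -⅚ + (-14 + 171)/6 = -⅚ + (⅙)*157 = -⅚ + 157/6 = 76/3 ≈ 25.333)
(-175 + I)*j = (-175 + 448)*(76/3) = 273*(76/3) = 6916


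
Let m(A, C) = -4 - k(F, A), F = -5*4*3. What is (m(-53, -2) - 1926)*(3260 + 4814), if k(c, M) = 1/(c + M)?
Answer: -1760850586/113 ≈ -1.5583e+7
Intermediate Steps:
F = -60 (F = -20*3 = -60)
k(c, M) = 1/(M + c)
m(A, C) = -4 - 1/(-60 + A) (m(A, C) = -4 - 1/(A - 60) = -4 - 1/(-60 + A))
(m(-53, -2) - 1926)*(3260 + 4814) = ((239 - 4*(-53))/(-60 - 53) - 1926)*(3260 + 4814) = ((239 + 212)/(-113) - 1926)*8074 = (-1/113*451 - 1926)*8074 = (-451/113 - 1926)*8074 = -218089/113*8074 = -1760850586/113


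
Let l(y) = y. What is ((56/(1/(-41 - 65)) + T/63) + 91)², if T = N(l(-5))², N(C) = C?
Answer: 135578604100/3969 ≈ 3.4159e+7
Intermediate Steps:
T = 25 (T = (-5)² = 25)
((56/(1/(-41 - 65)) + T/63) + 91)² = ((56/(1/(-41 - 65)) + 25/63) + 91)² = ((56/(1/(-106)) + 25*(1/63)) + 91)² = ((56/(-1/106) + 25/63) + 91)² = ((56*(-106) + 25/63) + 91)² = ((-5936 + 25/63) + 91)² = (-373943/63 + 91)² = (-368210/63)² = 135578604100/3969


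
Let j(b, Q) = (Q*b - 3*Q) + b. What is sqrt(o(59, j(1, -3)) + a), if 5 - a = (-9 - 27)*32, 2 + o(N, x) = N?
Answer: sqrt(1214) ≈ 34.843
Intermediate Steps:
j(b, Q) = b - 3*Q + Q*b (j(b, Q) = (-3*Q + Q*b) + b = b - 3*Q + Q*b)
o(N, x) = -2 + N
a = 1157 (a = 5 - (-9 - 27)*32 = 5 - (-36)*32 = 5 - 1*(-1152) = 5 + 1152 = 1157)
sqrt(o(59, j(1, -3)) + a) = sqrt((-2 + 59) + 1157) = sqrt(57 + 1157) = sqrt(1214)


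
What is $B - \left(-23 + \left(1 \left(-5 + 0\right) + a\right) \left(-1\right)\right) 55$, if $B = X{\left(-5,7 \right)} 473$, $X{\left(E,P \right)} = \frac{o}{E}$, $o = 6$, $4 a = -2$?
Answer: $\frac{3949}{10} \approx 394.9$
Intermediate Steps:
$a = - \frac{1}{2}$ ($a = \frac{1}{4} \left(-2\right) = - \frac{1}{2} \approx -0.5$)
$X{\left(E,P \right)} = \frac{6}{E}$
$B = - \frac{2838}{5}$ ($B = \frac{6}{-5} \cdot 473 = 6 \left(- \frac{1}{5}\right) 473 = \left(- \frac{6}{5}\right) 473 = - \frac{2838}{5} \approx -567.6$)
$B - \left(-23 + \left(1 \left(-5 + 0\right) + a\right) \left(-1\right)\right) 55 = - \frac{2838}{5} - \left(-23 + \left(1 \left(-5 + 0\right) - \frac{1}{2}\right) \left(-1\right)\right) 55 = - \frac{2838}{5} - \left(-23 + \left(1 \left(-5\right) - \frac{1}{2}\right) \left(-1\right)\right) 55 = - \frac{2838}{5} - \left(-23 + \left(-5 - \frac{1}{2}\right) \left(-1\right)\right) 55 = - \frac{2838}{5} - \left(-23 - - \frac{11}{2}\right) 55 = - \frac{2838}{5} - \left(-23 + \frac{11}{2}\right) 55 = - \frac{2838}{5} - \left(- \frac{35}{2}\right) 55 = - \frac{2838}{5} - - \frac{1925}{2} = - \frac{2838}{5} + \frac{1925}{2} = \frac{3949}{10}$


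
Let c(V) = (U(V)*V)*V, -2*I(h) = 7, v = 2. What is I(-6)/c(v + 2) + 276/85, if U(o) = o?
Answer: 34733/10880 ≈ 3.1924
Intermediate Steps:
I(h) = -7/2 (I(h) = -½*7 = -7/2)
c(V) = V³ (c(V) = (V*V)*V = V²*V = V³)
I(-6)/c(v + 2) + 276/85 = -7/(2*(2 + 2)³) + 276/85 = -7/(2*(4³)) + 276*(1/85) = -7/2/64 + 276/85 = -7/2*1/64 + 276/85 = -7/128 + 276/85 = 34733/10880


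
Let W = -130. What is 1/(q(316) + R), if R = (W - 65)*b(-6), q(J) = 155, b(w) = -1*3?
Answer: 1/740 ≈ 0.0013514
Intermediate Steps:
b(w) = -3
R = 585 (R = (-130 - 65)*(-3) = -195*(-3) = 585)
1/(q(316) + R) = 1/(155 + 585) = 1/740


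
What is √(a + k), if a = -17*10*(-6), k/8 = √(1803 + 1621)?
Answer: 2*√(255 + 8*√214) ≈ 38.576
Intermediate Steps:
k = 32*√214 (k = 8*√(1803 + 1621) = 8*√3424 = 8*(4*√214) = 32*√214 ≈ 468.12)
a = 1020 (a = -170*(-6) = 1020)
√(a + k) = √(1020 + 32*√214)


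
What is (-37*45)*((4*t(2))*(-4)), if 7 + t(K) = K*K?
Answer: -79920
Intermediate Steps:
t(K) = -7 + K**2 (t(K) = -7 + K*K = -7 + K**2)
(-37*45)*((4*t(2))*(-4)) = (-37*45)*((4*(-7 + 2**2))*(-4)) = -1665*4*(-7 + 4)*(-4) = -1665*4*(-3)*(-4) = -(-19980)*(-4) = -1665*48 = -79920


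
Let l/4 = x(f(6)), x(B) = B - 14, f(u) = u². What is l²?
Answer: 7744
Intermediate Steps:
x(B) = -14 + B
l = 88 (l = 4*(-14 + 6²) = 4*(-14 + 36) = 4*22 = 88)
l² = 88² = 7744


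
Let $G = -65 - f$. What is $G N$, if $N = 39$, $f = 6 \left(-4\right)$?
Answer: $-1599$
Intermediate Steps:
$f = -24$
$G = -41$ ($G = -65 - -24 = -65 + 24 = -41$)
$G N = \left(-41\right) 39 = -1599$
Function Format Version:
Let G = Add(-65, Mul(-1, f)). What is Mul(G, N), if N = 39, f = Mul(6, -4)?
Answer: -1599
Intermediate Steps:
f = -24
G = -41 (G = Add(-65, Mul(-1, -24)) = Add(-65, 24) = -41)
Mul(G, N) = Mul(-41, 39) = -1599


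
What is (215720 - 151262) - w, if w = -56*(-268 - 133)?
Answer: 42002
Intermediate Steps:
w = 22456 (w = -56*(-401) = 22456)
(215720 - 151262) - w = (215720 - 151262) - 1*22456 = 64458 - 22456 = 42002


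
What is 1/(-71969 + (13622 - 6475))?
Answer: -1/64822 ≈ -1.5427e-5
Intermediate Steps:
1/(-71969 + (13622 - 6475)) = 1/(-71969 + 7147) = 1/(-64822) = -1/64822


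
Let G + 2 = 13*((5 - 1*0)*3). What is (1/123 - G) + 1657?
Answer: 180073/123 ≈ 1464.0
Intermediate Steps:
G = 193 (G = -2 + 13*((5 - 1*0)*3) = -2 + 13*((5 + 0)*3) = -2 + 13*(5*3) = -2 + 13*15 = -2 + 195 = 193)
(1/123 - G) + 1657 = (1/123 - 1*193) + 1657 = (1/123 - 193) + 1657 = -23738/123 + 1657 = 180073/123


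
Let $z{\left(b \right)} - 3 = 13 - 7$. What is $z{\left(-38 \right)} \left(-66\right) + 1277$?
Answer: $683$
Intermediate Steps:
$z{\left(b \right)} = 9$ ($z{\left(b \right)} = 3 + \left(13 - 7\right) = 3 + 6 = 9$)
$z{\left(-38 \right)} \left(-66\right) + 1277 = 9 \left(-66\right) + 1277 = -594 + 1277 = 683$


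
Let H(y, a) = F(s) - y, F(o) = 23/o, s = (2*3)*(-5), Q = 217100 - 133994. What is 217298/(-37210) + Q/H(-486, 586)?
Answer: 44804010407/270832985 ≈ 165.43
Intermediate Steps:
Q = 83106
s = -30 (s = 6*(-5) = -30)
H(y, a) = -23/30 - y (H(y, a) = 23/(-30) - y = 23*(-1/30) - y = -23/30 - y)
217298/(-37210) + Q/H(-486, 586) = 217298/(-37210) + 83106/(-23/30 - 1*(-486)) = 217298*(-1/37210) + 83106/(-23/30 + 486) = -108649/18605 + 83106/(14557/30) = -108649/18605 + 83106*(30/14557) = -108649/18605 + 2493180/14557 = 44804010407/270832985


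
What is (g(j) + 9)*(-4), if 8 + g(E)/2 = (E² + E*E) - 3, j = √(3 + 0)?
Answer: 4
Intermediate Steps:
j = √3 ≈ 1.7320
g(E) = -22 + 4*E² (g(E) = -16 + 2*((E² + E*E) - 3) = -16 + 2*((E² + E²) - 3) = -16 + 2*(2*E² - 3) = -16 + 2*(-3 + 2*E²) = -16 + (-6 + 4*E²) = -22 + 4*E²)
(g(j) + 9)*(-4) = ((-22 + 4*(√3)²) + 9)*(-4) = ((-22 + 4*3) + 9)*(-4) = ((-22 + 12) + 9)*(-4) = (-10 + 9)*(-4) = -1*(-4) = 4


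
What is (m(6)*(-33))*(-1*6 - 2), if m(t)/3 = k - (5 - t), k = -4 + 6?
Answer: 2376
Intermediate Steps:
k = 2
m(t) = -9 + 3*t (m(t) = 3*(2 - (5 - t)) = 3*(2 + (-5 + t)) = 3*(-3 + t) = -9 + 3*t)
(m(6)*(-33))*(-1*6 - 2) = ((-9 + 3*6)*(-33))*(-1*6 - 2) = ((-9 + 18)*(-33))*(-6 - 2) = (9*(-33))*(-8) = -297*(-8) = 2376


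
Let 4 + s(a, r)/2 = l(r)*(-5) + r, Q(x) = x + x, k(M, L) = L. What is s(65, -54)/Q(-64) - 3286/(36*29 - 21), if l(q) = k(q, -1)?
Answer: -5035/2112 ≈ -2.3840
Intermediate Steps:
l(q) = -1
Q(x) = 2*x
s(a, r) = 2 + 2*r (s(a, r) = -8 + 2*(-1*(-5) + r) = -8 + 2*(5 + r) = -8 + (10 + 2*r) = 2 + 2*r)
s(65, -54)/Q(-64) - 3286/(36*29 - 21) = (2 + 2*(-54))/((2*(-64))) - 3286/(36*29 - 21) = (2 - 108)/(-128) - 3286/(1044 - 21) = -106*(-1/128) - 3286/1023 = 53/64 - 3286*1/1023 = 53/64 - 106/33 = -5035/2112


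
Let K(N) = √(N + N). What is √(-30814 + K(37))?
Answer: √(-30814 + √74) ≈ 175.51*I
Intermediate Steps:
K(N) = √2*√N (K(N) = √(2*N) = √2*√N)
√(-30814 + K(37)) = √(-30814 + √2*√37) = √(-30814 + √74)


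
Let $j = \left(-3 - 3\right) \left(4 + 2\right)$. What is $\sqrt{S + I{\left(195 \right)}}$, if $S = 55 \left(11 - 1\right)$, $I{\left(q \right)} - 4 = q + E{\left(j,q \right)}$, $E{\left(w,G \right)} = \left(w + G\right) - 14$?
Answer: $\sqrt{894} \approx 29.9$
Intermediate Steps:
$j = -36$ ($j = \left(-6\right) 6 = -36$)
$E{\left(w,G \right)} = -14 + G + w$ ($E{\left(w,G \right)} = \left(G + w\right) - 14 = -14 + G + w$)
$I{\left(q \right)} = -46 + 2 q$ ($I{\left(q \right)} = 4 + \left(q - \left(50 - q\right)\right) = 4 + \left(q + \left(-50 + q\right)\right) = 4 + \left(-50 + 2 q\right) = -46 + 2 q$)
$S = 550$ ($S = 55 \cdot 10 = 550$)
$\sqrt{S + I{\left(195 \right)}} = \sqrt{550 + \left(-46 + 2 \cdot 195\right)} = \sqrt{550 + \left(-46 + 390\right)} = \sqrt{550 + 344} = \sqrt{894}$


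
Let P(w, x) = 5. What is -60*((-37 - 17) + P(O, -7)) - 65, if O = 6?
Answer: 2875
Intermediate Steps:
-60*((-37 - 17) + P(O, -7)) - 65 = -60*((-37 - 17) + 5) - 65 = -60*(-54 + 5) - 65 = -60*(-49) - 65 = 2940 - 65 = 2875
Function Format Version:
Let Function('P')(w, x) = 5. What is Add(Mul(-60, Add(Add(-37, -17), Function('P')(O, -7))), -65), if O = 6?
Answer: 2875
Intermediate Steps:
Add(Mul(-60, Add(Add(-37, -17), Function('P')(O, -7))), -65) = Add(Mul(-60, Add(Add(-37, -17), 5)), -65) = Add(Mul(-60, Add(-54, 5)), -65) = Add(Mul(-60, -49), -65) = Add(2940, -65) = 2875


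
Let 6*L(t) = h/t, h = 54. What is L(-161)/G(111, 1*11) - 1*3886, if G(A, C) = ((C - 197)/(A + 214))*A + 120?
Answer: -3827703203/984998 ≈ -3886.0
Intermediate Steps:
L(t) = 9/t (L(t) = (54/t)/6 = 9/t)
G(A, C) = 120 + A*(-197 + C)/(214 + A) (G(A, C) = ((-197 + C)/(214 + A))*A + 120 = A*(-197 + C)/(214 + A) + 120 = 120 + A*(-197 + C)/(214 + A))
L(-161)/G(111, 1*11) - 1*3886 = (9/(-161))/(((25680 - 77*111 + 111*(1*11))/(214 + 111))) - 1*3886 = (9*(-1/161))/(((25680 - 8547 + 111*11)/325)) - 3886 = -9*325/(25680 - 8547 + 1221)/161 - 3886 = -9/(161*((1/325)*18354)) - 3886 = -9/(161*18354/325) - 3886 = -9/161*325/18354 - 3886 = -975/984998 - 3886 = -3827703203/984998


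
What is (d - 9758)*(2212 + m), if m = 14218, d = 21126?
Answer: 186776240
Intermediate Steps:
(d - 9758)*(2212 + m) = (21126 - 9758)*(2212 + 14218) = 11368*16430 = 186776240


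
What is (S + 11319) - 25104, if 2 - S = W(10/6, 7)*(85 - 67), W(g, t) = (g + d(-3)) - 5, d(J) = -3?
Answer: -13669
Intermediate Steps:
W(g, t) = -8 + g (W(g, t) = (g - 3) - 5 = (-3 + g) - 5 = -8 + g)
S = 116 (S = 2 - (-8 + 10/6)*(85 - 67) = 2 - (-8 + 10*(⅙))*18 = 2 - (-8 + 5/3)*18 = 2 - (-19)*18/3 = 2 - 1*(-114) = 2 + 114 = 116)
(S + 11319) - 25104 = (116 + 11319) - 25104 = 11435 - 25104 = -13669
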